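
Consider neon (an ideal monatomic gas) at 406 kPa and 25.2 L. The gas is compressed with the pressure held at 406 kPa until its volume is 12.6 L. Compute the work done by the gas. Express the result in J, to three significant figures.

W ≈ -5120 J

Isobaric: W = P ΔV.
W = (406 kPa)(12.6 − 25.2 L) = (406)(-12.6) = -5116 J.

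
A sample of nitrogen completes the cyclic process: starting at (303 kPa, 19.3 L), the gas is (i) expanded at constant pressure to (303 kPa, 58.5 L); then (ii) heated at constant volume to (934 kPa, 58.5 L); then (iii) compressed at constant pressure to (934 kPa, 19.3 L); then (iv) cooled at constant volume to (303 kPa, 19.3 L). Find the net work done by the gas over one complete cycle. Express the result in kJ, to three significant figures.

Constant-volume legs do no work.
W(i) = (303)(58.5 − 19.3) = 11878 J; W(iii) = (934)(19.3 − 58.5) = -36613 J.
W_net = 11878 − 36613 = -24735 J (the counter-clockwise enclosed area).

W_net ≈ -24.7 kJ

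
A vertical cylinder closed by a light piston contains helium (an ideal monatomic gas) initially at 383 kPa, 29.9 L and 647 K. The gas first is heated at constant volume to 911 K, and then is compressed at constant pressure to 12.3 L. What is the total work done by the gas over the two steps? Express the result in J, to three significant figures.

Step 1 (isochoric): W = 0 (constant volume).
After step 1: P = 539.3 kPa (V unchanged).
Step 2 (isobaric): W = PΔV = (539.3 kPa)(12.3 − 29.9 L) = -9491 J.
W_total = 0 − 9491 = -9491 J.

W_total ≈ -9490 J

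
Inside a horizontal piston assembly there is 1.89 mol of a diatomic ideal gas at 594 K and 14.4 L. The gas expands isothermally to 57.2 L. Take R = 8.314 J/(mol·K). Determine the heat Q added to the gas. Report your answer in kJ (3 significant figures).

Isothermal ⇒ ΔU = 0, so Q = W = nRT ln(V₂/V₁).
Q = (1.89)(8.314)(594) ln(57.2/14.4) = 9334 × 1.379 = 12874 J.

Q ≈ 12.9 kJ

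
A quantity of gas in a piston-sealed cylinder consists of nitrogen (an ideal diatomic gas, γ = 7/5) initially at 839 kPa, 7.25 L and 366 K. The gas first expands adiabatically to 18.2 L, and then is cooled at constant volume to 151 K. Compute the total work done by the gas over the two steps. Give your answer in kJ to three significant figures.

W_total ≈ 4.68 kJ

Step 1 (adiabatic): W = (P₁V₁ − P₂V₂)/(γ−1) = (6083 − 4209)/0.4 = 4684 J.
Step 2 (isochoric): W = 0 (constant volume).
W_total = 4684 + 0 = 4684 J.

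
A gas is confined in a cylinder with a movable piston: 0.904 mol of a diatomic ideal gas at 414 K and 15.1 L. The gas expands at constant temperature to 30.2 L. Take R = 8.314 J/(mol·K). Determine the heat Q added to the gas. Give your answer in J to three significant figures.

Q ≈ 2160 J

Isothermal ⇒ ΔU = 0, so Q = W = nRT ln(V₂/V₁).
Q = (0.904)(8.314)(414) ln(30.2/15.1) = 3112 × 0.6931 = 2157 J.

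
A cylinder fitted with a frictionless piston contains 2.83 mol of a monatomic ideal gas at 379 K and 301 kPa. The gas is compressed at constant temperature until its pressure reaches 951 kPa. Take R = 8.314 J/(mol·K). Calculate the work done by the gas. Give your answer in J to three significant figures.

Isothermal process: W = nRT ln(V₂/V₁) = nRT ln(P₁/P₂).
W = (2.83)(8.314)(379) × ln(301/951)
  = 8917 × ln(0.3165) = 8917 × -1.15
W_by_gas = -10259 J.

W ≈ -10300 J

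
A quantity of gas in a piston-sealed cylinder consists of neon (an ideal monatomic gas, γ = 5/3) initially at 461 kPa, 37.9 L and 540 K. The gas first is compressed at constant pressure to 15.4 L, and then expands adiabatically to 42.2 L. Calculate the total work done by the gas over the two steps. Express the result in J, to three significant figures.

Step 1 (isobaric): W = PΔV = (461 kPa)(15.4 − 37.9 L) = -10372 J.
After step 1: P = 461 kPa, V = 15.4 L, T = 219.4 K.
Step 2 (adiabatic): W = (P₁V₁ − P₂V₂)/(γ−1) = (7099 − 3625)/0.667 = 5211 J.
W_total = -10372 + 5211 = -5162 J.

W_total ≈ -5160 J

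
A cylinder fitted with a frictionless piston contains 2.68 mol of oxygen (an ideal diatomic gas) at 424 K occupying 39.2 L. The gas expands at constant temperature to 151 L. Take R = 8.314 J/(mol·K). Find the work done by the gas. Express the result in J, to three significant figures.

Isothermal: W = nRT ln(V₂/V₁).
W = (2.68)(8.314)(424) × ln(151/39.2)
  = 9447 × 1.349
W_by_gas = 12741 J.

W ≈ 12700 J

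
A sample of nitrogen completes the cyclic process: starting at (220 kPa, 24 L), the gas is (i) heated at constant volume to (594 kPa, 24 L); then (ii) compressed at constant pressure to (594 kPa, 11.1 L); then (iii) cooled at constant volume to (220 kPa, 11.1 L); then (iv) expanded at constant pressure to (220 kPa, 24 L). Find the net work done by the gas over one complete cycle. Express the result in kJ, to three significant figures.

Constant-volume legs do no work.
W(ii) = (594)(11.1 − 24) = -7663 J; W(iv) = (220)(24 − 11.1) = 2838 J.
W_net = -7663 + 2838 = -4825 J (the counter-clockwise enclosed area).

W_net ≈ -4.82 kJ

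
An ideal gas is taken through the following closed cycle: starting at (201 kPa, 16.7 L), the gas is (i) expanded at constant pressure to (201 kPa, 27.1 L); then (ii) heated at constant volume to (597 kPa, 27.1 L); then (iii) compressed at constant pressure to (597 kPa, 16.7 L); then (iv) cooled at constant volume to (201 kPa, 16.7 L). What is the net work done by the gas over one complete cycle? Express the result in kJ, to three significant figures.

W_net ≈ -4.12 kJ

Constant-volume legs do no work.
W(i) = (201)(27.1 − 16.7) = 2090 J; W(iii) = (597)(16.7 − 27.1) = -6209 J.
W_net = 2090 − 6209 = -4118 J (the counter-clockwise enclosed area).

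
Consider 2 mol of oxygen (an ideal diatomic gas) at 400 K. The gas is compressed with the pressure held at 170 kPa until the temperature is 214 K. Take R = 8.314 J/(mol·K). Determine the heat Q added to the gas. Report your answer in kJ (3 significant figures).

Isobaric: W = nRΔT = (2)(8.314)(-186) = -3093 J.
ΔU = nCᵥΔT with Cᵥ = 5R/2: ΔU = (2)(20.79)(-186) = -7732 J.
Q = ΔU + W = -7732 − 3093 = -10825 J.

Q ≈ -10.8 kJ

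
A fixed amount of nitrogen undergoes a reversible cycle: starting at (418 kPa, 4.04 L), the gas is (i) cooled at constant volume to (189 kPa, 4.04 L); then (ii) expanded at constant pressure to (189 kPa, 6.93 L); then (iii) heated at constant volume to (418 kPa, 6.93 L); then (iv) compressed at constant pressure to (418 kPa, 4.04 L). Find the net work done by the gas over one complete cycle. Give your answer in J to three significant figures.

Constant-volume legs do no work.
W(ii) = (189)(6.93 − 4.04) = 546.2 J; W(iv) = (418)(4.04 − 6.93) = -1208 J.
W_net = 546.2 − 1208 = -661.8 J (the counter-clockwise enclosed area).

W_net ≈ -662 J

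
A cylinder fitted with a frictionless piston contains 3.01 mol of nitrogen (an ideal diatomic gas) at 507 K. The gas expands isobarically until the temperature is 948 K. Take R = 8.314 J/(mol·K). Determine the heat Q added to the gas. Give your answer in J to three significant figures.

Q ≈ 38600 J

Isobaric: W = nRΔT = (3.01)(8.314)(441) = 11036 J.
ΔU = nCᵥΔT with Cᵥ = 5R/2: ΔU = (3.01)(20.79)(441) = 27590 J.
Q = ΔU + W = 27590 + 11036 = 38626 J.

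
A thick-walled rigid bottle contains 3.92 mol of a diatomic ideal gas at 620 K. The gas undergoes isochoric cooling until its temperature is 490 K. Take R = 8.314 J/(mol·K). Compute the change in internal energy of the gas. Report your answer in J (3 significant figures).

Constant volume ⇒ W = 0, so Q = ΔU = nCᵥΔT with Cᵥ = 5R/2 = 20.79 J/(mol·K).
ΔU = (3.92)(20.79)(490 − 620) = -10592 J.

ΔU ≈ -10600 J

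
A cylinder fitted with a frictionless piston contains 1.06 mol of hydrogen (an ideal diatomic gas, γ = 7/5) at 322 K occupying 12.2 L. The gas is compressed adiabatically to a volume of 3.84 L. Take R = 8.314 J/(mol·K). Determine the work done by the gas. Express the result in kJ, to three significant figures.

Adiabatic: TV^(γ−1) = const with γ = 7/5.
T₂ = T₁ (V₁/V₂)^(γ−1) = 322 × (12.2/3.84)^0.4 = 322 × 1.588 = 511.3 K.
W_by = nCᵥ(T₁ − T₂) = (1.06)(20.79)(322 − 511.3) = -4170 J.

W ≈ -4.17 kJ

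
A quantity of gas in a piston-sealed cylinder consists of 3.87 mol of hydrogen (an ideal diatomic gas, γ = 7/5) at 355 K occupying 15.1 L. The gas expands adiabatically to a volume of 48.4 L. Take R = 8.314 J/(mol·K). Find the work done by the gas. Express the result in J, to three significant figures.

W ≈ 10600 J

Adiabatic: TV^(γ−1) = const with γ = 7/5.
T₂ = T₁ (V₁/V₂)^(γ−1) = 355 × (15.1/48.4)^0.4 = 355 × 0.6276 = 222.8 K.
W_by = nCᵥ(T₁ − T₂) = (3.87)(20.79)(355 − 222.8) = 10635 J.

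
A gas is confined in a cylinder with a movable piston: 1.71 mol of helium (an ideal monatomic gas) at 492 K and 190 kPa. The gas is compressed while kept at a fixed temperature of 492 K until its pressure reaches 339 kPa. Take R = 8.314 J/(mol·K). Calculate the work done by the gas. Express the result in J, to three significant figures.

Isothermal process: W = nRT ln(V₂/V₁) = nRT ln(P₁/P₂).
W = (1.71)(8.314)(492) × ln(190/339)
  = 6995 × ln(0.5605) = 6995 × -0.579
W_by_gas = -4050 J.

W ≈ -4050 J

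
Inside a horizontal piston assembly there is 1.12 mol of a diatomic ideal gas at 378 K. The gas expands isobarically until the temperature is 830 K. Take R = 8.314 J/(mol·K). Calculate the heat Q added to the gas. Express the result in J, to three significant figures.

Q ≈ 14700 J

Isobaric: W = nRΔT = (1.12)(8.314)(452) = 4209 J.
ΔU = nCᵥΔT with Cᵥ = 5R/2: ΔU = (1.12)(20.79)(452) = 10522 J.
Q = ΔU + W = 10522 + 4209 = 14731 J.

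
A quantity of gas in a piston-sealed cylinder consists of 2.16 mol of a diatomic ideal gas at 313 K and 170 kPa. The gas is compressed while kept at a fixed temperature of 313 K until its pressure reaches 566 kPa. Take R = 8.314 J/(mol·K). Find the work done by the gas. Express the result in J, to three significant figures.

W ≈ -6760 J

Isothermal process: W = nRT ln(V₂/V₁) = nRT ln(P₁/P₂).
W = (2.16)(8.314)(313) × ln(170/566)
  = 5621 × ln(0.3004) = 5621 × -1.203
W_by_gas = -6761 J.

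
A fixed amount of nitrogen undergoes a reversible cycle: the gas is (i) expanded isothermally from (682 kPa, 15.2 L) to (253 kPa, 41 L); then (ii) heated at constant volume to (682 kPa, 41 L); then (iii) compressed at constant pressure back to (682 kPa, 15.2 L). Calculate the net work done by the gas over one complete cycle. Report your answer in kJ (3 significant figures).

W_net ≈ -7.31 kJ

Leg (i): W = PᵢVᵢ ln(V_f/Vᵢ) = (10366) ln(41/15.2) = 10286 J.
Leg (ii): W = 0.
Leg (iii): W = PΔV = (682)(15.2 − 41) = -17596 J.
W_net = 10286 − 17596 = -7309 J.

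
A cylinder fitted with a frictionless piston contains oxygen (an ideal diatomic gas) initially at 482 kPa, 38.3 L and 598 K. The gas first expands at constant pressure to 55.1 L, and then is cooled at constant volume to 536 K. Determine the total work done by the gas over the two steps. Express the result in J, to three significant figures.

Step 1 (isobaric): W = PΔV = (482 kPa)(55.1 − 38.3 L) = 8098 J.
Step 2 (isochoric): W = 0 (constant volume).
W_total = 8098 + 0 = 8098 J.

W_total ≈ 8100 J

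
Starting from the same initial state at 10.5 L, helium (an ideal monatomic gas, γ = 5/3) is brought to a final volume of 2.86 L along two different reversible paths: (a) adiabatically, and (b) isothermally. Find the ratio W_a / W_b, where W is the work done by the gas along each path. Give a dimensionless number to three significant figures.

Path (a) adiabatic: W = P₁V₁(1 − (V₁/V₂)^(γ−1))/(γ−1) → W_a/(P₁V₁) = -2.07.
Path (b) isothermal: W = P₁V₁ ln(V₂/V₁) → W_b/(P₁V₁) = -1.301.
W_a / W_b = -2.07 / -1.301 = 1.591.

W_a / W_b ≈ 1.59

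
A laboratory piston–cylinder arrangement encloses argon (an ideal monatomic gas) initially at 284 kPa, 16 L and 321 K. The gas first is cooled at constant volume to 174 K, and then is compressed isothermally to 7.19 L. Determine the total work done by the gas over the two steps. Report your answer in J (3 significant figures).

Step 1 (isochoric): W = 0 (constant volume).
After step 1: P = 153.9 kPa (V unchanged).
Step 2 (isothermal): W = P₁V₁ ln(V₂/V₁) = (2463) ln(7.19/16) = -1970 J.
W_total = 0 − 1970 = -1970 J.

W_total ≈ -1970 J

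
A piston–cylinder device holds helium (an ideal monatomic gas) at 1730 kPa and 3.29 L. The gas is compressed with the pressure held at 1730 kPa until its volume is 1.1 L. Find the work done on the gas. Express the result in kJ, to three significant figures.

W ≈ 3.79 kJ

Isobaric: W = P ΔV.
W = (1730 kPa)(1.1 − 3.29 L) = (1730)(-2.19) = -3789 J.
Work on gas = −W_by = 3789 J.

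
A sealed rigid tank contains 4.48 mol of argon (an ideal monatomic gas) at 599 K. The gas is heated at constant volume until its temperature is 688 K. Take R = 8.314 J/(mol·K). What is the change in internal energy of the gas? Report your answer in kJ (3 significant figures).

Constant volume ⇒ W = 0, so Q = ΔU = nCᵥΔT with Cᵥ = 3R/2 = 12.47 J/(mol·K).
ΔU = (4.48)(12.47)(688 − 599) = 4972 J.

ΔU ≈ 4.97 kJ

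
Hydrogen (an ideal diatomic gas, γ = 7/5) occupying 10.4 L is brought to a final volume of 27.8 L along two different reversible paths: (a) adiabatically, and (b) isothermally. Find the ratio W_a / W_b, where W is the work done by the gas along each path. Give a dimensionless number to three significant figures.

W_a / W_b ≈ 0.827

Path (a) adiabatic: W = P₁V₁(1 − (V₁/V₂)^(γ−1))/(γ−1) → W_a/(P₁V₁) = 0.8129.
Path (b) isothermal: W = P₁V₁ ln(V₂/V₁) → W_b/(P₁V₁) = 0.9832.
W_a / W_b = 0.8129 / 0.9832 = 0.8268.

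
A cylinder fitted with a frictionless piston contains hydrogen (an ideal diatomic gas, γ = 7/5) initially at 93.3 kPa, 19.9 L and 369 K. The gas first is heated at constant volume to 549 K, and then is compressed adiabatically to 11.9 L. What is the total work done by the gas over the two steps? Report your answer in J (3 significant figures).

Step 1 (isochoric): W = 0 (constant volume).
After step 1: P = 138.8 kPa (V unchanged).
Step 2 (adiabatic): W = (P₁V₁ − P₂V₂)/(γ−1) = (2762 − 3393)/0.4 = -1577 J.
W_total = 0 − 1577 = -1577 J.

W_total ≈ -1580 J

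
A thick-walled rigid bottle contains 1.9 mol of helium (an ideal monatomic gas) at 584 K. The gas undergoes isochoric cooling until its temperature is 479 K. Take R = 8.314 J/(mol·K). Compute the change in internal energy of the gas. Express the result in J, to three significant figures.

ΔU ≈ -2490 J

Constant volume ⇒ W = 0, so Q = ΔU = nCᵥΔT with Cᵥ = 3R/2 = 12.47 J/(mol·K).
ΔU = (1.9)(12.47)(479 − 584) = -2488 J.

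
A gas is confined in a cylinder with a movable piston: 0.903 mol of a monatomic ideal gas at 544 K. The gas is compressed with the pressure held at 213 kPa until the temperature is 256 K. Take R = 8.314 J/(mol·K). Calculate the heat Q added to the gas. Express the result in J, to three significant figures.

Q ≈ -5410 J

Isobaric: W = nRΔT = (0.903)(8.314)(-288) = -2162 J.
ΔU = nCᵥΔT with Cᵥ = 3R/2: ΔU = (0.903)(12.47)(-288) = -3243 J.
Q = ΔU + W = -3243 − 2162 = -5405 J.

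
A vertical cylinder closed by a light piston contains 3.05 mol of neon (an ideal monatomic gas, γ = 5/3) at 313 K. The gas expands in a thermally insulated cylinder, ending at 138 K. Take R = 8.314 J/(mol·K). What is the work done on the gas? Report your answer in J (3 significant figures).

W ≈ -6660 J

Adiabatic ⇒ Q = 0, so W_by = −ΔU = nCᵥ(T₁ − T₂).
Cᵥ = 3R/2 = 12.47 J/(mol·K).
W = (3.05)(12.47)(313 − 138) = 6656 J.
Work on gas = −W_by = -6656 J.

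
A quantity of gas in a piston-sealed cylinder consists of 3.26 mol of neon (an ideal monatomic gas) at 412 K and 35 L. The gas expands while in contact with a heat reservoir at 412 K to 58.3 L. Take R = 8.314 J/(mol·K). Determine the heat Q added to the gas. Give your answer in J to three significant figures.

Q ≈ 5700 J

Isothermal ⇒ ΔU = 0, so Q = W = nRT ln(V₂/V₁).
Q = (3.26)(8.314)(412) ln(58.3/35) = 11167 × 0.5103 = 5698 J.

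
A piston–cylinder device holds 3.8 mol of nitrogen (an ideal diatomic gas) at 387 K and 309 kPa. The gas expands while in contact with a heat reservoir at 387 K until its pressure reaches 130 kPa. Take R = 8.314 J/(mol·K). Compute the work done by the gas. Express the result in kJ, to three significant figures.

Isothermal process: W = nRT ln(V₂/V₁) = nRT ln(P₁/P₂).
W = (3.8)(8.314)(387) × ln(309/130)
  = 12227 × ln(2.377) = 12227 × 0.8658
W_by_gas = 10586 J.

W ≈ 10.6 kJ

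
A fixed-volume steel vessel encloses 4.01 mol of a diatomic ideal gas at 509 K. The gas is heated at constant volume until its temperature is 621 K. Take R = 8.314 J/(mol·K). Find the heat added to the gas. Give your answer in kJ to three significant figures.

Q ≈ 9.33 kJ

Constant volume ⇒ W = 0, so Q = ΔU = nCᵥΔT with Cᵥ = 5R/2 = 20.79 J/(mol·K).
ΔU = (4.01)(20.79)(621 − 509) = 9335 J.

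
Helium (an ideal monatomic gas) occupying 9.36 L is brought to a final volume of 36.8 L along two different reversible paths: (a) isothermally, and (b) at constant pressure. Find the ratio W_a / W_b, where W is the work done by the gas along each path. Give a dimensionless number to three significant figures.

W_a / W_b ≈ 0.467

Path (a) isothermal: W = P₁V₁ ln(V₂/V₁) → W_a/(P₁V₁) = 1.369.
Path (b) isobaric: W = P₁(V₂ − V₁) → W_b/(P₁V₁) = 2.932.
W_a / W_b = 1.369 / 2.932 = 0.467.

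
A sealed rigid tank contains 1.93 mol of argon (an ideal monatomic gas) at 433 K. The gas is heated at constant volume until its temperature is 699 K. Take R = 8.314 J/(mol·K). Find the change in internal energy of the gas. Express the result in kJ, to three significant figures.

Constant volume ⇒ W = 0, so Q = ΔU = nCᵥΔT with Cᵥ = 3R/2 = 12.47 J/(mol·K).
ΔU = (1.93)(12.47)(699 − 433) = 6402 J.

ΔU ≈ 6.40 kJ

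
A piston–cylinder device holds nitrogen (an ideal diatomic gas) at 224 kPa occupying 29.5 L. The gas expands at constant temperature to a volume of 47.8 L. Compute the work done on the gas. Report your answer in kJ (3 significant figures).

W ≈ -3.19 kJ

Isothermal: W = nRT ln(V₂/V₁) = P₁V₁ ln(V₂/V₁).
P₁V₁ = (224 kPa)(29.5 L) = 6608 J.
W = 6608 × ln(47.8/29.5) = 6608 × 0.4826
W_by_gas = 3189 J; work on gas = −W_by = -3189 J.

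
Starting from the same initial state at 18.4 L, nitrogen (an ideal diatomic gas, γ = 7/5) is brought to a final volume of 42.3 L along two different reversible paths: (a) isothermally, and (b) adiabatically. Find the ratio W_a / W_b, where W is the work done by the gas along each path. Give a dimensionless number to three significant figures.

Path (a) isothermal: W = P₁V₁ ln(V₂/V₁) → W_a/(P₁V₁) = 0.8324.
Path (b) adiabatic: W = P₁V₁(1 − (V₁/V₂)^(γ−1))/(γ−1) → W_b/(P₁V₁) = 0.708.
W_a / W_b = 0.8324 / 0.708 = 1.176.

W_a / W_b ≈ 1.18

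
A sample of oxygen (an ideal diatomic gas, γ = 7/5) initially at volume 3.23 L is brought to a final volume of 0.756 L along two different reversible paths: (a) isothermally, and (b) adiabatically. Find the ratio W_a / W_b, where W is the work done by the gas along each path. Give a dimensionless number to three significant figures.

W_a / W_b ≈ 0.738

Path (a) isothermal: W = P₁V₁ ln(V₂/V₁) → W_a/(P₁V₁) = -1.452.
Path (b) adiabatic: W = P₁V₁(1 − (V₁/V₂)^(γ−1))/(γ−1) → W_b/(P₁V₁) = -1.969.
W_a / W_b = -1.452 / -1.969 = 0.7375.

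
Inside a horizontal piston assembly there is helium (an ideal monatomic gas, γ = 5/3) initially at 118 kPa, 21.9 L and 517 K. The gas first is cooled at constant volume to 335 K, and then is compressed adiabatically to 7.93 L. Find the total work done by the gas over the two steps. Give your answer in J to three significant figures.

Step 1 (isochoric): W = 0 (constant volume).
After step 1: P = 76.46 kPa (V unchanged).
Step 2 (adiabatic): W = (P₁V₁ − P₂V₂)/(γ−1) = (1674 − 3296)/0.667 = -2432 J.
W_total = 0 − 2432 = -2432 J.

W_total ≈ -2430 J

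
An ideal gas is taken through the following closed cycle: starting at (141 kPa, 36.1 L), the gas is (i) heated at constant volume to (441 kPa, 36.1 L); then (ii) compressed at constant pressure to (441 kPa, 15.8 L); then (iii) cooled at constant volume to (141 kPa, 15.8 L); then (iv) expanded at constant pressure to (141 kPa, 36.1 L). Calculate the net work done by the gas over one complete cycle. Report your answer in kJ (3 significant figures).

W_net ≈ -6.09 kJ

Constant-volume legs do no work.
W(ii) = (441)(15.8 − 36.1) = -8952 J; W(iv) = (141)(36.1 − 15.8) = 2862 J.
W_net = -8952 + 2862 = -6090 J (the counter-clockwise enclosed area).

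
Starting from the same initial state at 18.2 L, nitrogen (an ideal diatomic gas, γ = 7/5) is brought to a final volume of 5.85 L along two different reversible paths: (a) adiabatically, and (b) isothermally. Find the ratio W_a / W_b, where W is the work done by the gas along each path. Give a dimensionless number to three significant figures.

Path (a) adiabatic: W = P₁V₁(1 − (V₁/V₂)^(γ−1))/(γ−1) → W_a/(P₁V₁) = -1.436.
Path (b) isothermal: W = P₁V₁ ln(V₂/V₁) → W_b/(P₁V₁) = -1.135.
W_a / W_b = -1.436 / -1.135 = 1.266.

W_a / W_b ≈ 1.27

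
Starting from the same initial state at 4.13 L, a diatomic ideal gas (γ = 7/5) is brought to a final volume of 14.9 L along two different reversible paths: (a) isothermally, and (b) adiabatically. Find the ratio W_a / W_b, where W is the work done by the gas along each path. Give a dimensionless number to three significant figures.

Path (a) isothermal: W = P₁V₁ ln(V₂/V₁) → W_a/(P₁V₁) = 1.283.
Path (b) adiabatic: W = P₁V₁(1 − (V₁/V₂)^(γ−1))/(γ−1) → W_b/(P₁V₁) = 1.004.
W_a / W_b = 1.283 / 1.004 = 1.278.

W_a / W_b ≈ 1.28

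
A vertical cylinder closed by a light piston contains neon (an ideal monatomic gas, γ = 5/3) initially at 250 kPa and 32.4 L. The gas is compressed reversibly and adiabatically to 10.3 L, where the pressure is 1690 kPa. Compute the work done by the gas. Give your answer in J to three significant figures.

W ≈ -14000 J

Adiabatic: W = (P₁V₁ − P₂V₂)/(γ − 1) with γ = 5/3.
P₁V₁ = 8100 J, P₂V₂ = 17407 J.
W = (8100 − 17407) / 0.6667 = -13960 J.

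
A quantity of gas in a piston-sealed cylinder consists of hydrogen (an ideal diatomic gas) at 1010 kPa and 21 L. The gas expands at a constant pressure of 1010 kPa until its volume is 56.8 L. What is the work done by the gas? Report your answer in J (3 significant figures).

Isobaric: W = P ΔV.
W = (1010 kPa)(56.8 − 21 L) = (1010)(35.8) = 36158 J.

W ≈ 36200 J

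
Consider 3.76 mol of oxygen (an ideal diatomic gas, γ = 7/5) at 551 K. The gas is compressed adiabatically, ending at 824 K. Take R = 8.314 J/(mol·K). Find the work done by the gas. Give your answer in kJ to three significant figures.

Adiabatic ⇒ Q = 0, so W_by = −ΔU = nCᵥ(T₁ − T₂).
Cᵥ = 5R/2 = 20.79 J/(mol·K).
W = (3.76)(20.79)(551 − 824) = -21335 J.

W ≈ -21.3 kJ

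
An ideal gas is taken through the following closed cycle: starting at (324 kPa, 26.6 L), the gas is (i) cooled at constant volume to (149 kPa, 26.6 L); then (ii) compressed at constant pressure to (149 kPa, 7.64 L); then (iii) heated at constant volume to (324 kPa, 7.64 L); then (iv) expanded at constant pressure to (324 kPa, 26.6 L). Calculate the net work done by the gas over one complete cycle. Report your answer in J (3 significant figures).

Constant-volume legs do no work.
W(ii) = (149)(7.64 − 26.6) = -2825 J; W(iv) = (324)(26.6 − 7.64) = 6143 J.
W_net = -2825 + 6143 = 3318 J (the clockwise enclosed area).

W_net ≈ 3320 J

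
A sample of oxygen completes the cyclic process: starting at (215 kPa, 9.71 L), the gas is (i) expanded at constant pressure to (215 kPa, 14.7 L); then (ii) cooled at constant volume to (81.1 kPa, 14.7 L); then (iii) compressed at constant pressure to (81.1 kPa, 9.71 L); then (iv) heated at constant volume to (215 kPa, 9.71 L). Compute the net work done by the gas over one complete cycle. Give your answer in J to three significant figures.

W_net ≈ 668 J

Constant-volume legs do no work.
W(i) = (215)(14.7 − 9.71) = 1073 J; W(iii) = (81.1)(9.71 − 14.7) = -404.7 J.
W_net = 1073 − 404.7 = 668.2 J (the clockwise enclosed area).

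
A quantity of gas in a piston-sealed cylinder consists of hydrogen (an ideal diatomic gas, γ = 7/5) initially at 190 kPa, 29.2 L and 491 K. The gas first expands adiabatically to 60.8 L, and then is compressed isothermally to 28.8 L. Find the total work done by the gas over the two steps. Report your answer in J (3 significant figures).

W_total ≈ 435 J

Step 1 (adiabatic): W = (P₁V₁ − P₂V₂)/(γ−1) = (5548 − 4137)/0.4 = 3526 J.
After step 1: P = 68.05 kPa, V = 60.8 L, T = 366.2 K.
Step 2 (isothermal): W = P₁V₁ ln(V₂/V₁) = (4137) ln(28.8/60.8) = -3092 J.
W_total = 3526 − 3092 = 435 J.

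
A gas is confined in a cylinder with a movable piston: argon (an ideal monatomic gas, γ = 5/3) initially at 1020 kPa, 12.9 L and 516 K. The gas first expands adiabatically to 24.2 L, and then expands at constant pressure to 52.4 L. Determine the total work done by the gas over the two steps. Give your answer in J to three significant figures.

W_total ≈ 16800 J

Step 1 (adiabatic): W = (P₁V₁ − P₂V₂)/(γ−1) = (13158 − 8650)/0.667 = 6761 J.
After step 1: P = 357.5 kPa, V = 24.2 L, T = 339.2 K.
Step 2 (isobaric): W = PΔV = (357.5 kPa)(52.4 − 24.2 L) = 10080 J.
W_total = 6761 + 10080 = 16842 J.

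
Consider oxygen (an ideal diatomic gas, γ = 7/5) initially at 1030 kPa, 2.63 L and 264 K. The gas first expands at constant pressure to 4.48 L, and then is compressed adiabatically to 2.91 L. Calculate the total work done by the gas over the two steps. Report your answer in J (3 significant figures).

Step 1 (isobaric): W = PΔV = (1030 kPa)(4.48 − 2.63 L) = 1906 J.
After step 1: P = 1030 kPa, V = 4.48 L, T = 449.7 K.
Step 2 (adiabatic): W = (P₁V₁ − P₂V₂)/(γ−1) = (4614 − 5484)/0.4 = -2173 J.
W_total = 1906 − 2173 = -267.6 J.

W_total ≈ -268 J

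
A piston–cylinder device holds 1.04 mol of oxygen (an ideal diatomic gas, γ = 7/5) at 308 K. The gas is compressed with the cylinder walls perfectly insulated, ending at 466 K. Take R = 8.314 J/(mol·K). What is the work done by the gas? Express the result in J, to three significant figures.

Adiabatic ⇒ Q = 0, so W_by = −ΔU = nCᵥ(T₁ − T₂).
Cᵥ = 5R/2 = 20.79 J/(mol·K).
W = (1.04)(20.79)(308 − 466) = -3415 J.

W ≈ -3420 J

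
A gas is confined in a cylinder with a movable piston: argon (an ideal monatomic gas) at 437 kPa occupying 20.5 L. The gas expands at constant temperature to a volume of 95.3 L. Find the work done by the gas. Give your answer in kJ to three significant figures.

W ≈ 13.8 kJ

Isothermal: W = nRT ln(V₂/V₁) = P₁V₁ ln(V₂/V₁).
P₁V₁ = (437 kPa)(20.5 L) = 8958 J.
W = 8958 × ln(95.3/20.5) = 8958 × 1.537
W_by_gas = 13766 J.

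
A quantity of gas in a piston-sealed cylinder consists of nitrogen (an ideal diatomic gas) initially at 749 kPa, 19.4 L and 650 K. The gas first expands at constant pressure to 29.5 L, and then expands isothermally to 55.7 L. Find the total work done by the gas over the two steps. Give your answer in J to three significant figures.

Step 1 (isobaric): W = PΔV = (749 kPa)(29.5 − 19.4 L) = 7565 J.
After step 1: P = 749 kPa, V = 29.5 L, T = 988.4 K.
Step 2 (isothermal): W = P₁V₁ ln(V₂/V₁) = (22096) ln(55.7/29.5) = 14044 J.
W_total = 7565 + 14044 = 21609 J.

W_total ≈ 21600 J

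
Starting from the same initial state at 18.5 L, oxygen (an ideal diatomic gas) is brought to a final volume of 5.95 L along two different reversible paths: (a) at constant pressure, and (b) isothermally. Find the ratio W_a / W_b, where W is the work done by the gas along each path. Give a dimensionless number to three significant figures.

W_a / W_b ≈ 0.598

Path (a) isobaric: W = P₁(V₂ − V₁) → W_a/(P₁V₁) = -0.6784.
Path (b) isothermal: W = P₁V₁ ln(V₂/V₁) → W_b/(P₁V₁) = -1.134.
W_a / W_b = -0.6784 / -1.134 = 0.598.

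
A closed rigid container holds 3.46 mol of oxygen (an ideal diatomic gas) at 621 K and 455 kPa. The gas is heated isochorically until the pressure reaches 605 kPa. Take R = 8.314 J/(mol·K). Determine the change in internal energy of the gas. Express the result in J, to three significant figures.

ΔU ≈ 14700 J

Constant volume ⇒ W = 0, so Q = ΔU = nCᵥΔT with Cᵥ = 5R/2 = 20.79 J/(mol·K).
At constant V, T₂/T₁ = P₂/P₁ ⇒ ΔT = T₁(P₂/P₁ − 1) = 621·(605/455 − 1) = 204.7 K.
ΔU = (3.46)(20.79)(204.7) = 14723 J.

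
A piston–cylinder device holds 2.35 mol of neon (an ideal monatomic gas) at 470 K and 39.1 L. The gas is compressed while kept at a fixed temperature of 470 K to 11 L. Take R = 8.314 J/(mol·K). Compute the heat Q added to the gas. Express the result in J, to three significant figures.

Isothermal ⇒ ΔU = 0, so Q = W = nRT ln(V₂/V₁).
Q = (2.35)(8.314)(470) ln(11/39.1) = 9183 × -1.268 = -11646 J.

Q ≈ -11600 J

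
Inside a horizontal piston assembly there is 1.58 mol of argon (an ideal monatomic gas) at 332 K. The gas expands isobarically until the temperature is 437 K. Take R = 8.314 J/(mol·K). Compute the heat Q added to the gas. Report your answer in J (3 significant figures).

Q ≈ 3450 J

Isobaric: W = nRΔT = (1.58)(8.314)(105) = 1379 J.
ΔU = nCᵥΔT with Cᵥ = 3R/2: ΔU = (1.58)(12.47)(105) = 2069 J.
Q = ΔU + W = 2069 + 1379 = 3448 J.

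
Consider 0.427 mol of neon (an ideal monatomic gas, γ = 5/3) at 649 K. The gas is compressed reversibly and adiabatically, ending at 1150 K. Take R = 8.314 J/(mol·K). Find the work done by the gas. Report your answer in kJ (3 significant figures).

W ≈ -2.67 kJ

Adiabatic ⇒ Q = 0, so W_by = −ΔU = nCᵥ(T₁ − T₂).
Cᵥ = 3R/2 = 12.47 J/(mol·K).
W = (0.427)(12.47)(649 − 1150) = -2668 J.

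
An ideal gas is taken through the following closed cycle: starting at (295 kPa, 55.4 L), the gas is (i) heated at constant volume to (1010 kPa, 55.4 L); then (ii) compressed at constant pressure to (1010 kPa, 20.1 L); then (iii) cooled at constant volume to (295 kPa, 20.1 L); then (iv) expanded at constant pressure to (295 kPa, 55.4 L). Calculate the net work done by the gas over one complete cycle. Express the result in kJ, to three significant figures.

W_net ≈ -25.2 kJ

Constant-volume legs do no work.
W(ii) = (1010)(20.1 − 55.4) = -35653 J; W(iv) = (295)(55.4 − 20.1) = 10414 J.
W_net = -35653 + 10414 = -25240 J (the counter-clockwise enclosed area).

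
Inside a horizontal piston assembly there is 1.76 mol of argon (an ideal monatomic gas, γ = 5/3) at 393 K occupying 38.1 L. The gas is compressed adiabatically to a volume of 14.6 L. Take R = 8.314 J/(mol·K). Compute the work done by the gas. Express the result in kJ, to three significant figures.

Adiabatic: TV^(γ−1) = const with γ = 5/3.
T₂ = T₁ (V₁/V₂)^(γ−1) = 393 × (38.1/14.6)^0.667 = 393 × 1.895 = 744.9 K.
W_by = nCᵥ(T₁ − T₂) = (1.76)(12.47)(393 − 744.9) = -7724 J.

W ≈ -7.72 kJ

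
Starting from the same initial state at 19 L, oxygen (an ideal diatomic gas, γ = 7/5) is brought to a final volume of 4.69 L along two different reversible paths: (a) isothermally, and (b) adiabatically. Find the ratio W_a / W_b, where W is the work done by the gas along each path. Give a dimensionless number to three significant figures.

Path (a) isothermal: W = P₁V₁ ln(V₂/V₁) → W_a/(P₁V₁) = -1.399.
Path (b) adiabatic: W = P₁V₁(1 − (V₁/V₂)^(γ−1))/(γ−1) → W_b/(P₁V₁) = -1.875.
W_a / W_b = -1.399 / -1.875 = 0.7462.

W_a / W_b ≈ 0.746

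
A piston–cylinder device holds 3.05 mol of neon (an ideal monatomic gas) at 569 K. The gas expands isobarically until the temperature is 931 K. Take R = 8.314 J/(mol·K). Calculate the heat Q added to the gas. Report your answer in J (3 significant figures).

Q ≈ 22900 J

Isobaric: W = nRΔT = (3.05)(8.314)(362) = 9179 J.
ΔU = nCᵥΔT with Cᵥ = 3R/2: ΔU = (3.05)(12.47)(362) = 13769 J.
Q = ΔU + W = 13769 + 9179 = 22949 J.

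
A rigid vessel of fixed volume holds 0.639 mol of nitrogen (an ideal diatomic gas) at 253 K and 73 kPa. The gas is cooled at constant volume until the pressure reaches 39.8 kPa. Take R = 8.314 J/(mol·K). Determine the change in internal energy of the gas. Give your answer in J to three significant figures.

Constant volume ⇒ W = 0, so Q = ΔU = nCᵥΔT with Cᵥ = 5R/2 = 20.79 J/(mol·K).
At constant V, T₂/T₁ = P₂/P₁ ⇒ ΔT = T₁(P₂/P₁ − 1) = 253·(39.8/73 − 1) = -115.1 K.
ΔU = (0.639)(20.79)(-115.1) = -1528 J.

ΔU ≈ -1530 J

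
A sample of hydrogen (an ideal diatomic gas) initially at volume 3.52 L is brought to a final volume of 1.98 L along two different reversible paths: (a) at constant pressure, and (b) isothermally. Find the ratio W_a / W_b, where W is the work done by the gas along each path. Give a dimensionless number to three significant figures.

Path (a) isobaric: W = P₁(V₂ − V₁) → W_a/(P₁V₁) = -0.4375.
Path (b) isothermal: W = P₁V₁ ln(V₂/V₁) → W_b/(P₁V₁) = -0.5754.
W_a / W_b = -0.4375 / -0.5754 = 0.7604.

W_a / W_b ≈ 0.760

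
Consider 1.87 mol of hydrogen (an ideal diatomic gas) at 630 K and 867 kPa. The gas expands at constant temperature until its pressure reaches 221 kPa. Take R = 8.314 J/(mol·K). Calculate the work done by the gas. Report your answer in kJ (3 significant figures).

W ≈ 13.4 kJ

Isothermal process: W = nRT ln(V₂/V₁) = nRT ln(P₁/P₂).
W = (1.87)(8.314)(630) × ln(867/221)
  = 9795 × ln(3.923) = 9795 × 1.367
W_by_gas = 13388 J.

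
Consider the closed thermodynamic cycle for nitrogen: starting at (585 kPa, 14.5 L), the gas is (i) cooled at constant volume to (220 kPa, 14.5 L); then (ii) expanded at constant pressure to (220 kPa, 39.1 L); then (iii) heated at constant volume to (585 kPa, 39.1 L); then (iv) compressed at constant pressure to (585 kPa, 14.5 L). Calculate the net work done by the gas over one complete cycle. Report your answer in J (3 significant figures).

Constant-volume legs do no work.
W(ii) = (220)(39.1 − 14.5) = 5412 J; W(iv) = (585)(14.5 − 39.1) = -14391 J.
W_net = 5412 − 14391 = -8979 J (the counter-clockwise enclosed area).

W_net ≈ -8980 J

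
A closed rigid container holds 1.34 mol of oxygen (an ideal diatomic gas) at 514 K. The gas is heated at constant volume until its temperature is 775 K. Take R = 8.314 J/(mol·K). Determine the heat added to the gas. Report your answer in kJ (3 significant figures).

Q ≈ 7.27 kJ

Constant volume ⇒ W = 0, so Q = ΔU = nCᵥΔT with Cᵥ = 5R/2 = 20.79 J/(mol·K).
ΔU = (1.34)(20.79)(775 − 514) = 7269 J.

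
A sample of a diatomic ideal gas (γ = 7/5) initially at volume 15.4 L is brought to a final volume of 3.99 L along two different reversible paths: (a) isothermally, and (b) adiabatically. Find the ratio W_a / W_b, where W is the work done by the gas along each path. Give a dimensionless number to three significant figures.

W_a / W_b ≈ 0.754

Path (a) isothermal: W = P₁V₁ ln(V₂/V₁) → W_a/(P₁V₁) = -1.351.
Path (b) adiabatic: W = P₁V₁(1 − (V₁/V₂)^(γ−1))/(γ−1) → W_b/(P₁V₁) = -1.791.
W_a / W_b = -1.351 / -1.791 = 0.7541.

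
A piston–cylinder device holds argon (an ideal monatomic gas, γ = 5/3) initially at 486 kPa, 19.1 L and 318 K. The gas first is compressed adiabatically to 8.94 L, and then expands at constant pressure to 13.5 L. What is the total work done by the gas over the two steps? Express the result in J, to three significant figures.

W_total ≈ -1320 J

Step 1 (adiabatic): W = (P₁V₁ − P₂V₂)/(γ−1) = (9283 − 15398)/0.667 = -9173 J.
After step 1: P = 1722 kPa, V = 8.94 L, T = 527.5 K.
Step 2 (isobaric): W = PΔV = (1722 kPa)(13.5 − 8.94 L) = 7854 J.
W_total = -9173 + 7854 = -1319 J.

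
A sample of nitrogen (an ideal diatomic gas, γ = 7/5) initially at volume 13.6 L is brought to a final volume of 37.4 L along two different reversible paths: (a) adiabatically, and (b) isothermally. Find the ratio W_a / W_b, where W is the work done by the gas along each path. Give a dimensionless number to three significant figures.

Path (a) adiabatic: W = P₁V₁(1 − (V₁/V₂)^(γ−1))/(γ−1) → W_a/(P₁V₁) = 0.832.
Path (b) isothermal: W = P₁V₁ ln(V₂/V₁) → W_b/(P₁V₁) = 1.012.
W_a / W_b = 0.832 / 1.012 = 0.8224.

W_a / W_b ≈ 0.822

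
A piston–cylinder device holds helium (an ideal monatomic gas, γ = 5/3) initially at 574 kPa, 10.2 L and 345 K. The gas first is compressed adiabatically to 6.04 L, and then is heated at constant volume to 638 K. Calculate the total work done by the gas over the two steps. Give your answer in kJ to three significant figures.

W_total ≈ -3.67 kJ

Step 1 (adiabatic): W = (P₁V₁ − P₂V₂)/(γ−1) = (5855 − 8303)/0.667 = -3672 J.
Step 2 (isochoric): W = 0 (constant volume).
W_total = -3672 + 0 = -3672 J.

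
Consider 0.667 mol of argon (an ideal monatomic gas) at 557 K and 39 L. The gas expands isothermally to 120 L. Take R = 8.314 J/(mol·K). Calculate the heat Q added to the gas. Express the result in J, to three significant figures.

Isothermal ⇒ ΔU = 0, so Q = W = nRT ln(V₂/V₁).
Q = (0.667)(8.314)(557) ln(120/39) = 3089 × 1.124 = 3472 J.

Q ≈ 3470 J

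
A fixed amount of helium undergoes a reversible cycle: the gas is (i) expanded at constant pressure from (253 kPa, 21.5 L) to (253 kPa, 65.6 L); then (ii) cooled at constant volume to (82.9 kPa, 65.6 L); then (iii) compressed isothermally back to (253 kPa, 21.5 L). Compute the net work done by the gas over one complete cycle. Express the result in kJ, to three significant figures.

Leg (i): W = PΔV = (253)(65.6 − 21.5) = 11157 J.
Leg (ii): W = 0.
Leg (iii): W = PᵢVᵢ ln(V_f/Vᵢ) = (5438) ln(21.5/65.6) = -6066 J.
W_net = 11157 − 6066 = 5091 J.

W_net ≈ 5.09 kJ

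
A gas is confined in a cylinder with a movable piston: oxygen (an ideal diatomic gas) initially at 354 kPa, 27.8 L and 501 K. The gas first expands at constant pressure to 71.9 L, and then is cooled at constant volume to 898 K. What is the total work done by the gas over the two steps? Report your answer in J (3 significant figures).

Step 1 (isobaric): W = PΔV = (354 kPa)(71.9 − 27.8 L) = 15611 J.
Step 2 (isochoric): W = 0 (constant volume).
W_total = 15611 + 0 = 15611 J.

W_total ≈ 15600 J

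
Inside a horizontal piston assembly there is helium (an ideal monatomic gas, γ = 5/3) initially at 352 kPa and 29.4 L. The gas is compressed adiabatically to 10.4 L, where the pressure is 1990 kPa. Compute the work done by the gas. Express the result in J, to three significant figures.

Adiabatic: W = (P₁V₁ − P₂V₂)/(γ − 1) with γ = 5/3.
P₁V₁ = 10349 J, P₂V₂ = 20696 J.
W = (10349 − 20696) / 0.6667 = -15521 J.

W ≈ -15500 J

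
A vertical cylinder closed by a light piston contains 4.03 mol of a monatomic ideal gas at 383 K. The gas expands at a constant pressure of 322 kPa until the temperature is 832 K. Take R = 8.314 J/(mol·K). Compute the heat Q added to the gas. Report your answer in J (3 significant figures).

Isobaric: W = nRΔT = (4.03)(8.314)(449) = 15044 J.
ΔU = nCᵥΔT with Cᵥ = 3R/2: ΔU = (4.03)(12.47)(449) = 22566 J.
Q = ΔU + W = 22566 + 15044 = 37610 J.

Q ≈ 37600 J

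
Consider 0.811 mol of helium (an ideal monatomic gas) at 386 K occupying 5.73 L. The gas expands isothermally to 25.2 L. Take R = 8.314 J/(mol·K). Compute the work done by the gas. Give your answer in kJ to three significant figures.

Isothermal: W = nRT ln(V₂/V₁).
W = (0.811)(8.314)(386) × ln(25.2/5.73)
  = 2603 × 1.481
W_by_gas = 3855 J.

W ≈ 3.85 kJ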